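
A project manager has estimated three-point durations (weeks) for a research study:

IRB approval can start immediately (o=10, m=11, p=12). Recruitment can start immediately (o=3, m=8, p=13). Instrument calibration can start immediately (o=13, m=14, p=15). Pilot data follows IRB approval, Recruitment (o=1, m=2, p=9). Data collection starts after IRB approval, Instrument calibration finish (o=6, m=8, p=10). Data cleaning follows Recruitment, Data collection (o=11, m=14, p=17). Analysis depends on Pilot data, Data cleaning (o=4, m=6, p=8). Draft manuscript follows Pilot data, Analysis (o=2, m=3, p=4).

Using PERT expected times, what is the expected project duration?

45 weeks

te_IRB approval = (10 + 4·11 + 12)/6 = 66/6 = 11
te_Recruitment = (3 + 4·8 + 13)/6 = 48/6 = 8
te_Instrument calibration = (13 + 4·14 + 15)/6 = 84/6 = 14
te_Pilot data = (1 + 4·2 + 9)/6 = 18/6 = 3
te_Data collection = (6 + 4·8 + 10)/6 = 48/6 = 8
te_Data cleaning = (11 + 4·14 + 17)/6 = 84/6 = 14
te_Analysis = (4 + 4·6 + 8)/6 = 36/6 = 6
te_Draft manuscript = (2 + 4·3 + 4)/6 = 18/6 = 3

Forward pass:
ES_IRB approval = 0; EF_IRB approval = 11
ES_Recruitment = 0; EF_Recruitment = 8
ES_Instrument calibration = 0; EF_Instrument calibration = 14
ES_Pilot data = max(EF_IRB approval=11, EF_Recruitment=8) = 11; EF_Pilot data = 11+3 = 14
ES_Data collection = max(EF_IRB approval=11, EF_Instrument calibration=14) = 14; EF_Data collection = 14+8 = 22
ES_Data cleaning = max(EF_Recruitment=8, EF_Data collection=22) = 22; EF_Data cleaning = 22+14 = 36
ES_Analysis = max(EF_Pilot data=14, EF_Data cleaning=36) = 36; EF_Analysis = 36+6 = 42
ES_Draft manuscript = max(EF_Pilot data=14, EF_Analysis=42) = 42; EF_Draft manuscript = 42+3 = 45
Expected project duration μ = 45 weeks. Critical path: Instrument calibration → Data collection → Data cleaning → Analysis → Draft manuscript.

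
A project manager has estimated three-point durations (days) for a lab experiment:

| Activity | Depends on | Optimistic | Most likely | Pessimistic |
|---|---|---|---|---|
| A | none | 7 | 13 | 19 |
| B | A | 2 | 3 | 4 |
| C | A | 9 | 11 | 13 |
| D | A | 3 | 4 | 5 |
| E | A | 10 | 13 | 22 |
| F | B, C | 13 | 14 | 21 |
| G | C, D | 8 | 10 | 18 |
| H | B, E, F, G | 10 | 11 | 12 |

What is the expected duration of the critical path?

te_A = (7 + 4·13 + 19)/6 = 78/6 = 13
te_B = (2 + 4·3 + 4)/6 = 18/6 = 3
te_C = (9 + 4·11 + 13)/6 = 66/6 = 11
te_D = (3 + 4·4 + 5)/6 = 24/6 = 4
te_E = (10 + 4·13 + 22)/6 = 84/6 = 14
te_F = (13 + 4·14 + 21)/6 = 90/6 = 15
te_G = (8 + 4·10 + 18)/6 = 66/6 = 11
te_H = (10 + 4·11 + 12)/6 = 66/6 = 11

Forward pass:
ES_A = 0; EF_A = 13
ES_B = 13; EF_B = 13+3 = 16
ES_C = 13; EF_C = 13+11 = 24
ES_D = 13; EF_D = 13+4 = 17
ES_E = 13; EF_E = 13+14 = 27
ES_F = max(EF_B=16, EF_C=24) = 24; EF_F = 24+15 = 39
ES_G = max(EF_C=24, EF_D=17) = 24; EF_G = 24+11 = 35
ES_H = max(EF_B=16, EF_E=27, EF_F=39, EF_G=35) = 39; EF_H = 39+11 = 50
Expected project duration μ = 50 days. Critical path: A → C → F → H.

50 days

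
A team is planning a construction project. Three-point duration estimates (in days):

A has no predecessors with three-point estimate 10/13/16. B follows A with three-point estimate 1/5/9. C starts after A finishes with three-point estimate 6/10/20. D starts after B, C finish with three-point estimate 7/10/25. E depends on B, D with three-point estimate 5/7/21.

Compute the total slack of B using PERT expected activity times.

6 days

te_A = (10 + 4·13 + 16)/6 = 78/6 = 13
te_B = (1 + 4·5 + 9)/6 = 30/6 = 5
te_C = (6 + 4·10 + 20)/6 = 66/6 = 11
te_D = (7 + 4·10 + 25)/6 = 72/6 = 12
te_E = (5 + 4·7 + 21)/6 = 54/6 = 9

Forward pass:
ES_A = 0; EF_A = 13
ES_B = 13; EF_B = 13+5 = 18
ES_C = 13; EF_C = 13+11 = 24
ES_D = max(EF_B=18, EF_C=24) = 24; EF_D = 24+12 = 36
ES_E = max(EF_B=18, EF_D=36) = 36; EF_E = 36+9 = 45
Expected project duration μ = 45 days. Critical path: A → C → D → E.

Backward pass:
LF_E = 45; LS_E = 45−9 = 36
LF_D = LS_E = 36; LS_D = 36−12 = 24
LF_C = LS_D = 24; LS_C = 24−11 = 13
LF_B = min(LS_D=24, LS_E=36) = 24; LS_B = 24−5 = 19
LF_A = min(LS_B=19, LS_C=13) = 13; LS_A = 13−13 = 0
Slack_B = LS_B − ES_B = 19 − 13 = 6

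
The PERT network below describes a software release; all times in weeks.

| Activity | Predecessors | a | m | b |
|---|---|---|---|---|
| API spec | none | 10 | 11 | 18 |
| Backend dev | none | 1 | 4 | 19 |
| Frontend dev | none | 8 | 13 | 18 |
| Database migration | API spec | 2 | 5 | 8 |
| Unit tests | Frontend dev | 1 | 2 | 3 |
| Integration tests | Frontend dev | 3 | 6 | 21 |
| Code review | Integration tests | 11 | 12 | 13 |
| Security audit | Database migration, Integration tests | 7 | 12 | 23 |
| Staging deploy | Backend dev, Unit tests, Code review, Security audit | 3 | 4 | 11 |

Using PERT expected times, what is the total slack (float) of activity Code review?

1 weeks

te_API spec = (10 + 4·11 + 18)/6 = 72/6 = 12
te_Backend dev = (1 + 4·4 + 19)/6 = 36/6 = 6
te_Frontend dev = (8 + 4·13 + 18)/6 = 78/6 = 13
te_Database migration = (2 + 4·5 + 8)/6 = 30/6 = 5
te_Unit tests = (1 + 4·2 + 3)/6 = 12/6 = 2
te_Integration tests = (3 + 4·6 + 21)/6 = 48/6 = 8
te_Code review = (11 + 4·12 + 13)/6 = 72/6 = 12
te_Security audit = (7 + 4·12 + 23)/6 = 78/6 = 13
te_Staging deploy = (3 + 4·4 + 11)/6 = 30/6 = 5

Forward pass:
ES_API spec = 0; EF_API spec = 12
ES_Backend dev = 0; EF_Backend dev = 6
ES_Frontend dev = 0; EF_Frontend dev = 13
ES_Database migration = 12; EF_Database migration = 12+5 = 17
ES_Unit tests = 13; EF_Unit tests = 13+2 = 15
ES_Integration tests = 13; EF_Integration tests = 13+8 = 21
ES_Code review = 21; EF_Code review = 21+12 = 33
ES_Security audit = max(EF_Database migration=17, EF_Integration tests=21) = 21; EF_Security audit = 21+13 = 34
ES_Staging deploy = max(EF_Backend dev=6, EF_Unit tests=15, EF_Code review=33, EF_Security audit=34) = 34; EF_Staging deploy = 34+5 = 39
Expected project duration μ = 39 weeks. Critical path: Frontend dev → Integration tests → Security audit → Staging deploy.

Backward pass:
LF_Staging deploy = 39; LS_Staging deploy = 39−5 = 34
LF_Security audit = LS_Staging deploy = 34; LS_Security audit = 34−13 = 21
LF_Code review = LS_Staging deploy = 34; LS_Code review = 34−12 = 22
LF_Integration tests = min(LS_Code review=22, LS_Security audit=21) = 21; LS_Integration tests = 21−8 = 13
LF_Unit tests = LS_Staging deploy = 34; LS_Unit tests = 34−2 = 32
LF_Database migration = LS_Security audit = 21; LS_Database migration = 21−5 = 16
LF_Frontend dev = min(LS_Unit tests=32, LS_Integration tests=13) = 13; LS_Frontend dev = 13−13 = 0
LF_Backend dev = LS_Staging deploy = 34; LS_Backend dev = 34−6 = 28
LF_API spec = LS_Database migration = 16; LS_API spec = 16−12 = 4
Slack_Code review = LS_Code review − ES_Code review = 22 − 21 = 1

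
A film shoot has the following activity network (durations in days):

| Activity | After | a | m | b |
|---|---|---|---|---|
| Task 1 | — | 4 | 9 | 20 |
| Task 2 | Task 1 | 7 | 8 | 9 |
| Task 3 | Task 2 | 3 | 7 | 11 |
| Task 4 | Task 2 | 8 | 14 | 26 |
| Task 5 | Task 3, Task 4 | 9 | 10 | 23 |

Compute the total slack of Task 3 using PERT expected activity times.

8 days

te_Task 1 = (4 + 4·9 + 20)/6 = 60/6 = 10
te_Task 2 = (7 + 4·8 + 9)/6 = 48/6 = 8
te_Task 3 = (3 + 4·7 + 11)/6 = 42/6 = 7
te_Task 4 = (8 + 4·14 + 26)/6 = 90/6 = 15
te_Task 5 = (9 + 4·10 + 23)/6 = 72/6 = 12

Forward pass:
ES_Task 1 = 0; EF_Task 1 = 10
ES_Task 2 = 10; EF_Task 2 = 10+8 = 18
ES_Task 3 = 18; EF_Task 3 = 18+7 = 25
ES_Task 4 = 18; EF_Task 4 = 18+15 = 33
ES_Task 5 = max(EF_Task 3=25, EF_Task 4=33) = 33; EF_Task 5 = 33+12 = 45
Expected project duration μ = 45 days. Critical path: Task 1 → Task 2 → Task 4 → Task 5.

Backward pass:
LF_Task 5 = 45; LS_Task 5 = 45−12 = 33
LF_Task 4 = LS_Task 5 = 33; LS_Task 4 = 33−15 = 18
LF_Task 3 = LS_Task 5 = 33; LS_Task 3 = 33−7 = 26
LF_Task 2 = min(LS_Task 3=26, LS_Task 4=18) = 18; LS_Task 2 = 18−8 = 10
LF_Task 1 = LS_Task 2 = 10; LS_Task 1 = 10−10 = 0
Slack_Task 3 = LS_Task 3 − ES_Task 3 = 26 − 18 = 8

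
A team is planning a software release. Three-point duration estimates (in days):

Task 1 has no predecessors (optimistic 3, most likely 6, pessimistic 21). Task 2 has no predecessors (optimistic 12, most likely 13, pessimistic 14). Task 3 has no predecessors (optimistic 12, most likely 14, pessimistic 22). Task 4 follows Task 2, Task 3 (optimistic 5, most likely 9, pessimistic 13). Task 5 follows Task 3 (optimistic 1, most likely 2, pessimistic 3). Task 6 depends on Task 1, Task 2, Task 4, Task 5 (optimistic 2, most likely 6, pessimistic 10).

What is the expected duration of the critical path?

te_Task 1 = (3 + 4·6 + 21)/6 = 48/6 = 8
te_Task 2 = (12 + 4·13 + 14)/6 = 78/6 = 13
te_Task 3 = (12 + 4·14 + 22)/6 = 90/6 = 15
te_Task 4 = (5 + 4·9 + 13)/6 = 54/6 = 9
te_Task 5 = (1 + 4·2 + 3)/6 = 12/6 = 2
te_Task 6 = (2 + 4·6 + 10)/6 = 36/6 = 6

Forward pass:
ES_Task 1 = 0; EF_Task 1 = 8
ES_Task 2 = 0; EF_Task 2 = 13
ES_Task 3 = 0; EF_Task 3 = 15
ES_Task 4 = max(EF_Task 2=13, EF_Task 3=15) = 15; EF_Task 4 = 15+9 = 24
ES_Task 5 = 15; EF_Task 5 = 15+2 = 17
ES_Task 6 = max(EF_Task 1=8, EF_Task 2=13, EF_Task 4=24, EF_Task 5=17) = 24; EF_Task 6 = 24+6 = 30
Expected project duration μ = 30 days. Critical path: Task 3 → Task 4 → Task 6.

30 days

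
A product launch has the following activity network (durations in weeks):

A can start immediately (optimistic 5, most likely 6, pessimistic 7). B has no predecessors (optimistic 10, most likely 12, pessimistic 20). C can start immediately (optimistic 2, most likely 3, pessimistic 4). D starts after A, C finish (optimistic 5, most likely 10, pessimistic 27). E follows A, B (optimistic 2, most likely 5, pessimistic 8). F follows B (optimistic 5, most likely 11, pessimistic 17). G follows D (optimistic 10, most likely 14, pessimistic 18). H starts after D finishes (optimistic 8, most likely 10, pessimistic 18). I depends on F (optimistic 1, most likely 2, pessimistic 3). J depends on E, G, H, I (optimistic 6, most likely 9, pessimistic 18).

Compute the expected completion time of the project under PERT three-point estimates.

42 weeks

te_A = (5 + 4·6 + 7)/6 = 36/6 = 6
te_B = (10 + 4·12 + 20)/6 = 78/6 = 13
te_C = (2 + 4·3 + 4)/6 = 18/6 = 3
te_D = (5 + 4·10 + 27)/6 = 72/6 = 12
te_E = (2 + 4·5 + 8)/6 = 30/6 = 5
te_F = (5 + 4·11 + 17)/6 = 66/6 = 11
te_G = (10 + 4·14 + 18)/6 = 84/6 = 14
te_H = (8 + 4·10 + 18)/6 = 66/6 = 11
te_I = (1 + 4·2 + 3)/6 = 12/6 = 2
te_J = (6 + 4·9 + 18)/6 = 60/6 = 10

Forward pass:
ES_A = 0; EF_A = 6
ES_B = 0; EF_B = 13
ES_C = 0; EF_C = 3
ES_D = max(EF_A=6, EF_C=3) = 6; EF_D = 6+12 = 18
ES_E = max(EF_A=6, EF_B=13) = 13; EF_E = 13+5 = 18
ES_F = 13; EF_F = 13+11 = 24
ES_G = 18; EF_G = 18+14 = 32
ES_H = 18; EF_H = 18+11 = 29
ES_I = 24; EF_I = 24+2 = 26
ES_J = max(EF_E=18, EF_G=32, EF_H=29, EF_I=26) = 32; EF_J = 32+10 = 42
Expected project duration μ = 42 weeks. Critical path: A → D → G → J.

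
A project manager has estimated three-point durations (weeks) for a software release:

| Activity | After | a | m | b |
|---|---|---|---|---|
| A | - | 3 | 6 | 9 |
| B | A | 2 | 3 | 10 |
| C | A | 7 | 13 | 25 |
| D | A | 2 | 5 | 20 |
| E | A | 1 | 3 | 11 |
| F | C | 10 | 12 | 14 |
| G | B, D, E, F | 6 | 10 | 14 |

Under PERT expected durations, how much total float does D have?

te_A = (3 + 4·6 + 9)/6 = 36/6 = 6
te_B = (2 + 4·3 + 10)/6 = 24/6 = 4
te_C = (7 + 4·13 + 25)/6 = 84/6 = 14
te_D = (2 + 4·5 + 20)/6 = 42/6 = 7
te_E = (1 + 4·3 + 11)/6 = 24/6 = 4
te_F = (10 + 4·12 + 14)/6 = 72/6 = 12
te_G = (6 + 4·10 + 14)/6 = 60/6 = 10

Forward pass:
ES_A = 0; EF_A = 6
ES_B = 6; EF_B = 6+4 = 10
ES_C = 6; EF_C = 6+14 = 20
ES_D = 6; EF_D = 6+7 = 13
ES_E = 6; EF_E = 6+4 = 10
ES_F = 20; EF_F = 20+12 = 32
ES_G = max(EF_B=10, EF_D=13, EF_E=10, EF_F=32) = 32; EF_G = 32+10 = 42
Expected project duration μ = 42 weeks. Critical path: A → C → F → G.

Backward pass:
LF_G = 42; LS_G = 42−10 = 32
LF_F = LS_G = 32; LS_F = 32−12 = 20
LF_E = LS_G = 32; LS_E = 32−4 = 28
LF_D = LS_G = 32; LS_D = 32−7 = 25
LF_C = LS_F = 20; LS_C = 20−14 = 6
LF_B = LS_G = 32; LS_B = 32−4 = 28
LF_A = min(LS_B=28, LS_C=6, LS_D=25, LS_E=28) = 6; LS_A = 6−6 = 0
Slack_D = LS_D − ES_D = 25 − 6 = 19

19 weeks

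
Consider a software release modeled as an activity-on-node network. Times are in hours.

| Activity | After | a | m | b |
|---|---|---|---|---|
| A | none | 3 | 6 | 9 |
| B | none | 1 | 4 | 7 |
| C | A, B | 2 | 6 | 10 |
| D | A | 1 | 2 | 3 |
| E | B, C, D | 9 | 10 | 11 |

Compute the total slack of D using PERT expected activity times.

4 hours

te_A = (3 + 4·6 + 9)/6 = 36/6 = 6
te_B = (1 + 4·4 + 7)/6 = 24/6 = 4
te_C = (2 + 4·6 + 10)/6 = 36/6 = 6
te_D = (1 + 4·2 + 3)/6 = 12/6 = 2
te_E = (9 + 4·10 + 11)/6 = 60/6 = 10

Forward pass:
ES_A = 0; EF_A = 6
ES_B = 0; EF_B = 4
ES_C = max(EF_A=6, EF_B=4) = 6; EF_C = 6+6 = 12
ES_D = 6; EF_D = 6+2 = 8
ES_E = max(EF_B=4, EF_C=12, EF_D=8) = 12; EF_E = 12+10 = 22
Expected project duration μ = 22 hours. Critical path: A → C → E.

Backward pass:
LF_E = 22; LS_E = 22−10 = 12
LF_D = LS_E = 12; LS_D = 12−2 = 10
LF_C = LS_E = 12; LS_C = 12−6 = 6
LF_B = min(LS_C=6, LS_E=12) = 6; LS_B = 6−4 = 2
LF_A = min(LS_C=6, LS_D=10) = 6; LS_A = 6−6 = 0
Slack_D = LS_D − ES_D = 10 − 6 = 4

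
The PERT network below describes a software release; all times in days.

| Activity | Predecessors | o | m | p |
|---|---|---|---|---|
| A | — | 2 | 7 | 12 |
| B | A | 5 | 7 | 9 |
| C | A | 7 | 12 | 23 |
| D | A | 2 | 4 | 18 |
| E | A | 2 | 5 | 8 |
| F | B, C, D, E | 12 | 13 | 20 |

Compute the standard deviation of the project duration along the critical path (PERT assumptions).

te_A = (2 + 4·7 + 12)/6 = 42/6 = 7; σ²_A = ((12−2)/6)² = 2.778
te_B = (5 + 4·7 + 9)/6 = 42/6 = 7; σ²_B = ((9−5)/6)² = 0.444
te_C = (7 + 4·12 + 23)/6 = 78/6 = 13; σ²_C = ((23−7)/6)² = 7.111
te_D = (2 + 4·4 + 18)/6 = 36/6 = 6; σ²_D = ((18−2)/6)² = 7.111
te_E = (2 + 4·5 + 8)/6 = 30/6 = 5; σ²_E = ((8−2)/6)² = 1.000
te_F = (12 + 4·13 + 20)/6 = 84/6 = 14; σ²_F = ((20−12)/6)² = 1.778

Forward pass:
ES_A = 0; EF_A = 7
ES_B = 7; EF_B = 7+7 = 14
ES_C = 7; EF_C = 7+13 = 20
ES_D = 7; EF_D = 7+6 = 13
ES_E = 7; EF_E = 7+5 = 12
ES_F = max(EF_B=14, EF_C=20, EF_D=13, EF_E=12) = 20; EF_F = 20+14 = 34
Expected project duration μ = 34 days. Critical path: A → C → F.

Variance along critical path = 2.778 + 7.111 + 1.778 = 11.667
σ = √11.667 = 3.416 days

3.42 days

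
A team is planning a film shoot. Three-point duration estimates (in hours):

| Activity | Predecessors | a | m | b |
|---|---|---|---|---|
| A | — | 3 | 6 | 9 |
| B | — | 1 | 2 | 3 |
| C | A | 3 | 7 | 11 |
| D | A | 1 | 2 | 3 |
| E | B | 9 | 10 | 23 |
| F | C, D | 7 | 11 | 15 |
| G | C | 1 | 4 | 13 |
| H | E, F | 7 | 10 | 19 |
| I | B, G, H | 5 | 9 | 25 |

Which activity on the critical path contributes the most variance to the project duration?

I

te_A = (3 + 4·6 + 9)/6 = 36/6 = 6; σ²_A = ((9−3)/6)² = 1.000
te_B = (1 + 4·2 + 3)/6 = 12/6 = 2; σ²_B = ((3−1)/6)² = 0.111
te_C = (3 + 4·7 + 11)/6 = 42/6 = 7; σ²_C = ((11−3)/6)² = 1.778
te_D = (1 + 4·2 + 3)/6 = 12/6 = 2; σ²_D = ((3−1)/6)² = 0.111
te_E = (9 + 4·10 + 23)/6 = 72/6 = 12; σ²_E = ((23−9)/6)² = 5.444
te_F = (7 + 4·11 + 15)/6 = 66/6 = 11; σ²_F = ((15−7)/6)² = 1.778
te_G = (1 + 4·4 + 13)/6 = 30/6 = 5; σ²_G = ((13−1)/6)² = 4.000
te_H = (7 + 4·10 + 19)/6 = 66/6 = 11; σ²_H = ((19−7)/6)² = 4.000
te_I = (5 + 4·9 + 25)/6 = 66/6 = 11; σ²_I = ((25−5)/6)² = 11.111

Forward pass:
ES_A = 0; EF_A = 6
ES_B = 0; EF_B = 2
ES_C = 6; EF_C = 6+7 = 13
ES_D = 6; EF_D = 6+2 = 8
ES_E = 2; EF_E = 2+12 = 14
ES_F = max(EF_C=13, EF_D=8) = 13; EF_F = 13+11 = 24
ES_G = 13; EF_G = 13+5 = 18
ES_H = max(EF_E=14, EF_F=24) = 24; EF_H = 24+11 = 35
ES_I = max(EF_B=2, EF_G=18, EF_H=35) = 35; EF_I = 35+11 = 46
Expected project duration μ = 46 hours. Critical path: A → C → F → H → I.

Variances on critical path: σ²_A=1.000, σ²_C=1.778, σ²_F=1.778, σ²_H=4.000, σ²_I=11.111.
Largest is σ²_I = 11.111.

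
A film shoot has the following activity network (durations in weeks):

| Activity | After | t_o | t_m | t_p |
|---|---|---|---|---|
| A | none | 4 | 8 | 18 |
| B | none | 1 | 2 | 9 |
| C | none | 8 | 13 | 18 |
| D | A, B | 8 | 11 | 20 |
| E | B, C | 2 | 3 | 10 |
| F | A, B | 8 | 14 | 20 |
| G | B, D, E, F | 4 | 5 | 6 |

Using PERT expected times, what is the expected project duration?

28 weeks

te_A = (4 + 4·8 + 18)/6 = 54/6 = 9
te_B = (1 + 4·2 + 9)/6 = 18/6 = 3
te_C = (8 + 4·13 + 18)/6 = 78/6 = 13
te_D = (8 + 4·11 + 20)/6 = 72/6 = 12
te_E = (2 + 4·3 + 10)/6 = 24/6 = 4
te_F = (8 + 4·14 + 20)/6 = 84/6 = 14
te_G = (4 + 4·5 + 6)/6 = 30/6 = 5

Forward pass:
ES_A = 0; EF_A = 9
ES_B = 0; EF_B = 3
ES_C = 0; EF_C = 13
ES_D = max(EF_A=9, EF_B=3) = 9; EF_D = 9+12 = 21
ES_E = max(EF_B=3, EF_C=13) = 13; EF_E = 13+4 = 17
ES_F = max(EF_A=9, EF_B=3) = 9; EF_F = 9+14 = 23
ES_G = max(EF_B=3, EF_D=21, EF_E=17, EF_F=23) = 23; EF_G = 23+5 = 28
Expected project duration μ = 28 weeks. Critical path: A → F → G.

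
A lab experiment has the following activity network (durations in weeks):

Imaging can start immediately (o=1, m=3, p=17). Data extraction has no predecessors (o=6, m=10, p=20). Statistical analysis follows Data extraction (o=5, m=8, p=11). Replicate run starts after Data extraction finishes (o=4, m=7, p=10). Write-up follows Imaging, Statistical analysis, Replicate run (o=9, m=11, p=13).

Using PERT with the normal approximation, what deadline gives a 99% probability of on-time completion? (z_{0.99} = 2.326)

36.1 weeks

te_Imaging = (1 + 4·3 + 17)/6 = 30/6 = 5; σ²_Imaging = ((17−1)/6)² = 7.111
te_Data extraction = (6 + 4·10 + 20)/6 = 66/6 = 11; σ²_Data extraction = ((20−6)/6)² = 5.444
te_Statistical analysis = (5 + 4·8 + 11)/6 = 48/6 = 8; σ²_Statistical analysis = ((11−5)/6)² = 1.000
te_Replicate run = (4 + 4·7 + 10)/6 = 42/6 = 7; σ²_Replicate run = ((10−4)/6)² = 1.000
te_Write-up = (9 + 4·11 + 13)/6 = 66/6 = 11; σ²_Write-up = ((13−9)/6)² = 0.444

Forward pass:
ES_Imaging = 0; EF_Imaging = 5
ES_Data extraction = 0; EF_Data extraction = 11
ES_Statistical analysis = 11; EF_Statistical analysis = 11+8 = 19
ES_Replicate run = 11; EF_Replicate run = 11+7 = 18
ES_Write-up = max(EF_Imaging=5, EF_Statistical analysis=19, EF_Replicate run=18) = 19; EF_Write-up = 19+11 = 30
Expected project duration μ = 30 weeks. Critical path: Data extraction → Statistical analysis → Write-up.

Variance along critical path = 5.444 + 1.000 + 0.444 = 6.889; σ = 2.625 weeks.
D = μ + z·σ = 30 + 2.326·2.625 = 36.1 weeks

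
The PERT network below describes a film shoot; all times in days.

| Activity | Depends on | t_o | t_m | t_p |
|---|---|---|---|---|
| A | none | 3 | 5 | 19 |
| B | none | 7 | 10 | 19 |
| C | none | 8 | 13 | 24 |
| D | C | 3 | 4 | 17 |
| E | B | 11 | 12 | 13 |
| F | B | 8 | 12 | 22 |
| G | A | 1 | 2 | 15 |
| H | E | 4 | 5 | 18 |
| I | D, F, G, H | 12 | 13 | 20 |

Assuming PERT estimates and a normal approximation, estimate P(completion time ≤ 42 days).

0.276

te_A = (3 + 4·5 + 19)/6 = 42/6 = 7; σ²_A = ((19−3)/6)² = 7.111
te_B = (7 + 4·10 + 19)/6 = 66/6 = 11; σ²_B = ((19−7)/6)² = 4.000
te_C = (8 + 4·13 + 24)/6 = 84/6 = 14; σ²_C = ((24−8)/6)² = 7.111
te_D = (3 + 4·4 + 17)/6 = 36/6 = 6; σ²_D = ((17−3)/6)² = 5.444
te_E = (11 + 4·12 + 13)/6 = 72/6 = 12; σ²_E = ((13−11)/6)² = 0.111
te_F = (8 + 4·12 + 22)/6 = 78/6 = 13; σ²_F = ((22−8)/6)² = 5.444
te_G = (1 + 4·2 + 15)/6 = 24/6 = 4; σ²_G = ((15−1)/6)² = 5.444
te_H = (4 + 4·5 + 18)/6 = 42/6 = 7; σ²_H = ((18−4)/6)² = 5.444
te_I = (12 + 4·13 + 20)/6 = 84/6 = 14; σ²_I = ((20−12)/6)² = 1.778

Forward pass:
ES_A = 0; EF_A = 7
ES_B = 0; EF_B = 11
ES_C = 0; EF_C = 14
ES_D = 14; EF_D = 14+6 = 20
ES_E = 11; EF_E = 11+12 = 23
ES_F = 11; EF_F = 11+13 = 24
ES_G = 7; EF_G = 7+4 = 11
ES_H = 23; EF_H = 23+7 = 30
ES_I = max(EF_D=20, EF_F=24, EF_G=11, EF_H=30) = 30; EF_I = 30+14 = 44
Expected project duration μ = 44 days. Critical path: B → E → H → I.

Variance along critical path = 4.000 + 0.111 + 5.444 + 1.778 = 11.333; σ = √11.333 = 3.367 days.
Z = (42 − 44) / 3.367 = -0.594
P(T ≤ 42) = Φ(-0.594) ≈ 0.276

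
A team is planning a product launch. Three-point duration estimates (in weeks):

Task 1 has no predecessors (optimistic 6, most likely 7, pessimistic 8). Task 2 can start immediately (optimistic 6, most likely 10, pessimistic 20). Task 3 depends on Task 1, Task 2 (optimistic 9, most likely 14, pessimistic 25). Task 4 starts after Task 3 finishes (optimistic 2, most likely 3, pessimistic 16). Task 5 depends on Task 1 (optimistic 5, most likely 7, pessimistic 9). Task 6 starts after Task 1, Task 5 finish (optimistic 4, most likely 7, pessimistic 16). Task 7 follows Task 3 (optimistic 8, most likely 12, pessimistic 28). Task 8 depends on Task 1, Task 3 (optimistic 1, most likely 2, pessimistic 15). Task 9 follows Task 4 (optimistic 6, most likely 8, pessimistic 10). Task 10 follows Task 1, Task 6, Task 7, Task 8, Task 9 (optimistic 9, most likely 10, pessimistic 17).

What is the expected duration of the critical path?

te_Task 1 = (6 + 4·7 + 8)/6 = 42/6 = 7
te_Task 2 = (6 + 4·10 + 20)/6 = 66/6 = 11
te_Task 3 = (9 + 4·14 + 25)/6 = 90/6 = 15
te_Task 4 = (2 + 4·3 + 16)/6 = 30/6 = 5
te_Task 5 = (5 + 4·7 + 9)/6 = 42/6 = 7
te_Task 6 = (4 + 4·7 + 16)/6 = 48/6 = 8
te_Task 7 = (8 + 4·12 + 28)/6 = 84/6 = 14
te_Task 8 = (1 + 4·2 + 15)/6 = 24/6 = 4
te_Task 9 = (6 + 4·8 + 10)/6 = 48/6 = 8
te_Task 10 = (9 + 4·10 + 17)/6 = 66/6 = 11

Forward pass:
ES_Task 1 = 0; EF_Task 1 = 7
ES_Task 2 = 0; EF_Task 2 = 11
ES_Task 3 = max(EF_Task 1=7, EF_Task 2=11) = 11; EF_Task 3 = 11+15 = 26
ES_Task 4 = 26; EF_Task 4 = 26+5 = 31
ES_Task 5 = 7; EF_Task 5 = 7+7 = 14
ES_Task 6 = max(EF_Task 1=7, EF_Task 5=14) = 14; EF_Task 6 = 14+8 = 22
ES_Task 7 = 26; EF_Task 7 = 26+14 = 40
ES_Task 8 = max(EF_Task 1=7, EF_Task 3=26) = 26; EF_Task 8 = 26+4 = 30
ES_Task 9 = 31; EF_Task 9 = 31+8 = 39
ES_Task 10 = max(EF_Task 1=7, EF_Task 6=22, EF_Task 7=40, EF_Task 8=30, EF_Task 9=39) = 40; EF_Task 10 = 40+11 = 51
Expected project duration μ = 51 weeks. Critical path: Task 2 → Task 3 → Task 7 → Task 10.

51 weeks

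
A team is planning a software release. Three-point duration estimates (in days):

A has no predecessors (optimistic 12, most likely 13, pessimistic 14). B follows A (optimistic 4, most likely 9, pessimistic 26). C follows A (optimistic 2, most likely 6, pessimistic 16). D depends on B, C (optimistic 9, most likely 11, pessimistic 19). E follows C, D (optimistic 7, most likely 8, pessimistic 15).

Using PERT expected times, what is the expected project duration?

te_A = (12 + 4·13 + 14)/6 = 78/6 = 13
te_B = (4 + 4·9 + 26)/6 = 66/6 = 11
te_C = (2 + 4·6 + 16)/6 = 42/6 = 7
te_D = (9 + 4·11 + 19)/6 = 72/6 = 12
te_E = (7 + 4·8 + 15)/6 = 54/6 = 9

Forward pass:
ES_A = 0; EF_A = 13
ES_B = 13; EF_B = 13+11 = 24
ES_C = 13; EF_C = 13+7 = 20
ES_D = max(EF_B=24, EF_C=20) = 24; EF_D = 24+12 = 36
ES_E = max(EF_C=20, EF_D=36) = 36; EF_E = 36+9 = 45
Expected project duration μ = 45 days. Critical path: A → B → D → E.

45 days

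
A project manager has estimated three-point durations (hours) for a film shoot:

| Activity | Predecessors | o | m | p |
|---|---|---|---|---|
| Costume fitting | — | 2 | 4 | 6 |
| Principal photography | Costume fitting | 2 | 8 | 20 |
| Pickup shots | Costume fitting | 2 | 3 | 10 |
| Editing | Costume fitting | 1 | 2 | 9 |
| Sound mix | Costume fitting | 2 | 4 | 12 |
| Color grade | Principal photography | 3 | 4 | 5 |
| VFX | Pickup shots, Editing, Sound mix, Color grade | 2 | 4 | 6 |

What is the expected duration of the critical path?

te_Costume fitting = (2 + 4·4 + 6)/6 = 24/6 = 4
te_Principal photography = (2 + 4·8 + 20)/6 = 54/6 = 9
te_Pickup shots = (2 + 4·3 + 10)/6 = 24/6 = 4
te_Editing = (1 + 4·2 + 9)/6 = 18/6 = 3
te_Sound mix = (2 + 4·4 + 12)/6 = 30/6 = 5
te_Color grade = (3 + 4·4 + 5)/6 = 24/6 = 4
te_VFX = (2 + 4·4 + 6)/6 = 24/6 = 4

Forward pass:
ES_Costume fitting = 0; EF_Costume fitting = 4
ES_Principal photography = 4; EF_Principal photography = 4+9 = 13
ES_Pickup shots = 4; EF_Pickup shots = 4+4 = 8
ES_Editing = 4; EF_Editing = 4+3 = 7
ES_Sound mix = 4; EF_Sound mix = 4+5 = 9
ES_Color grade = 13; EF_Color grade = 13+4 = 17
ES_VFX = max(EF_Pickup shots=8, EF_Editing=7, EF_Sound mix=9, EF_Color grade=17) = 17; EF_VFX = 17+4 = 21
Expected project duration μ = 21 hours. Critical path: Costume fitting → Principal photography → Color grade → VFX.

21 hours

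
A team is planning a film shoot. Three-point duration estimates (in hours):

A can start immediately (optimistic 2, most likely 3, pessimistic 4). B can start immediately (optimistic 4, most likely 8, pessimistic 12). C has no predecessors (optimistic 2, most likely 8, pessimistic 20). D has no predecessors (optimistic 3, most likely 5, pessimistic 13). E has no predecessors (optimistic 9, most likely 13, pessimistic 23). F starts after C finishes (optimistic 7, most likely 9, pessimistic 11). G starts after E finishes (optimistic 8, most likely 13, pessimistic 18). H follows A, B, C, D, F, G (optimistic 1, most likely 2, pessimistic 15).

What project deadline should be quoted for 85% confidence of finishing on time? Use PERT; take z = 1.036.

te_A = (2 + 4·3 + 4)/6 = 18/6 = 3; σ²_A = ((4−2)/6)² = 0.111
te_B = (4 + 4·8 + 12)/6 = 48/6 = 8; σ²_B = ((12−4)/6)² = 1.778
te_C = (2 + 4·8 + 20)/6 = 54/6 = 9; σ²_C = ((20−2)/6)² = 9.000
te_D = (3 + 4·5 + 13)/6 = 36/6 = 6; σ²_D = ((13−3)/6)² = 2.778
te_E = (9 + 4·13 + 23)/6 = 84/6 = 14; σ²_E = ((23−9)/6)² = 5.444
te_F = (7 + 4·9 + 11)/6 = 54/6 = 9; σ²_F = ((11−7)/6)² = 0.444
te_G = (8 + 4·13 + 18)/6 = 78/6 = 13; σ²_G = ((18−8)/6)² = 2.778
te_H = (1 + 4·2 + 15)/6 = 24/6 = 4; σ²_H = ((15−1)/6)² = 5.444

Forward pass:
ES_A = 0; EF_A = 3
ES_B = 0; EF_B = 8
ES_C = 0; EF_C = 9
ES_D = 0; EF_D = 6
ES_E = 0; EF_E = 14
ES_F = 9; EF_F = 9+9 = 18
ES_G = 14; EF_G = 14+13 = 27
ES_H = max(EF_A=3, EF_B=8, EF_C=9, EF_D=6, EF_F=18, EF_G=27) = 27; EF_H = 27+4 = 31
Expected project duration μ = 31 hours. Critical path: E → G → H.

Variance along critical path = 5.444 + 2.778 + 5.444 = 13.667; σ = 3.697 hours.
D = μ + z·σ = 31 + 1.036·3.697 = 34.8 hours

34.8 hours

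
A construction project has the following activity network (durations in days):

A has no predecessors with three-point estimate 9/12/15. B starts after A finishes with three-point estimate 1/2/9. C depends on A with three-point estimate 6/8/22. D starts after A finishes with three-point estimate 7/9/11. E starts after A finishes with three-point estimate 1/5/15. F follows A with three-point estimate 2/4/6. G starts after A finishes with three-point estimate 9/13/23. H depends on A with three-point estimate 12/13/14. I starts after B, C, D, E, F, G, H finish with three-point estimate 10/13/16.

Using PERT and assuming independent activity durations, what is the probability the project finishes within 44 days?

te_A = (9 + 4·12 + 15)/6 = 72/6 = 12; σ²_A = ((15−9)/6)² = 1.000
te_B = (1 + 4·2 + 9)/6 = 18/6 = 3; σ²_B = ((9−1)/6)² = 1.778
te_C = (6 + 4·8 + 22)/6 = 60/6 = 10; σ²_C = ((22−6)/6)² = 7.111
te_D = (7 + 4·9 + 11)/6 = 54/6 = 9; σ²_D = ((11−7)/6)² = 0.444
te_E = (1 + 4·5 + 15)/6 = 36/6 = 6; σ²_E = ((15−1)/6)² = 5.444
te_F = (2 + 4·4 + 6)/6 = 24/6 = 4; σ²_F = ((6−2)/6)² = 0.444
te_G = (9 + 4·13 + 23)/6 = 84/6 = 14; σ²_G = ((23−9)/6)² = 5.444
te_H = (12 + 4·13 + 14)/6 = 78/6 = 13; σ²_H = ((14−12)/6)² = 0.111
te_I = (10 + 4·13 + 16)/6 = 78/6 = 13; σ²_I = ((16−10)/6)² = 1.000

Forward pass:
ES_A = 0; EF_A = 12
ES_B = 12; EF_B = 12+3 = 15
ES_C = 12; EF_C = 12+10 = 22
ES_D = 12; EF_D = 12+9 = 21
ES_E = 12; EF_E = 12+6 = 18
ES_F = 12; EF_F = 12+4 = 16
ES_G = 12; EF_G = 12+14 = 26
ES_H = 12; EF_H = 12+13 = 25
ES_I = max(EF_B=15, EF_C=22, EF_D=21, EF_E=18, EF_F=16, EF_G=26, EF_H=25) = 26; EF_I = 26+13 = 39
Expected project duration μ = 39 days. Critical path: A → G → I.

Variance along critical path = 1.000 + 5.444 + 1.000 = 7.444; σ = √7.444 = 2.728 days.
Z = (44 − 39) / 2.728 = 1.833
P(T ≤ 44) = Φ(1.833) ≈ 0.967

0.967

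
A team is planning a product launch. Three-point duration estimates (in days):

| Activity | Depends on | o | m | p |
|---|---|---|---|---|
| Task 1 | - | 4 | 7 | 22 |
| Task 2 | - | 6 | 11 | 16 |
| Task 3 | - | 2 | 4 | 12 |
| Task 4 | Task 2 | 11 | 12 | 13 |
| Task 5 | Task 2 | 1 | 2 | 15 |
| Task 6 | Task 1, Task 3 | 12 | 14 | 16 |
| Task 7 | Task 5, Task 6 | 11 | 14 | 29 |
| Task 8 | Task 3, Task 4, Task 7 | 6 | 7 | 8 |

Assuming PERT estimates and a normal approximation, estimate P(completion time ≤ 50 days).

0.823

te_Task 1 = (4 + 4·7 + 22)/6 = 54/6 = 9; σ²_Task 1 = ((22−4)/6)² = 9.000
te_Task 2 = (6 + 4·11 + 16)/6 = 66/6 = 11; σ²_Task 2 = ((16−6)/6)² = 2.778
te_Task 3 = (2 + 4·4 + 12)/6 = 30/6 = 5; σ²_Task 3 = ((12−2)/6)² = 2.778
te_Task 4 = (11 + 4·12 + 13)/6 = 72/6 = 12; σ²_Task 4 = ((13−11)/6)² = 0.111
te_Task 5 = (1 + 4·2 + 15)/6 = 24/6 = 4; σ²_Task 5 = ((15−1)/6)² = 5.444
te_Task 6 = (12 + 4·14 + 16)/6 = 84/6 = 14; σ²_Task 6 = ((16−12)/6)² = 0.444
te_Task 7 = (11 + 4·14 + 29)/6 = 96/6 = 16; σ²_Task 7 = ((29−11)/6)² = 9.000
te_Task 8 = (6 + 4·7 + 8)/6 = 42/6 = 7; σ²_Task 8 = ((8−6)/6)² = 0.111

Forward pass:
ES_Task 1 = 0; EF_Task 1 = 9
ES_Task 2 = 0; EF_Task 2 = 11
ES_Task 3 = 0; EF_Task 3 = 5
ES_Task 4 = 11; EF_Task 4 = 11+12 = 23
ES_Task 5 = 11; EF_Task 5 = 11+4 = 15
ES_Task 6 = max(EF_Task 1=9, EF_Task 3=5) = 9; EF_Task 6 = 9+14 = 23
ES_Task 7 = max(EF_Task 5=15, EF_Task 6=23) = 23; EF_Task 7 = 23+16 = 39
ES_Task 8 = max(EF_Task 3=5, EF_Task 4=23, EF_Task 7=39) = 39; EF_Task 8 = 39+7 = 46
Expected project duration μ = 46 days. Critical path: Task 1 → Task 6 → Task 7 → Task 8.

Variance along critical path = 9.000 + 0.444 + 9.000 + 0.111 = 18.556; σ = √18.556 = 4.308 days.
Z = (50 − 46) / 4.308 = 0.929
P(T ≤ 50) = Φ(0.929) ≈ 0.823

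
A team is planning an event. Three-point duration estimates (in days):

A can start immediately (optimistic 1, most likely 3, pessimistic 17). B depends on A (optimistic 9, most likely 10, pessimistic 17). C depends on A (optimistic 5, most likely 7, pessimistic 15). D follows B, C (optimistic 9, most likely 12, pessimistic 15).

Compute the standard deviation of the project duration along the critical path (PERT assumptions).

3.14 days

te_A = (1 + 4·3 + 17)/6 = 30/6 = 5; σ²_A = ((17−1)/6)² = 7.111
te_B = (9 + 4·10 + 17)/6 = 66/6 = 11; σ²_B = ((17−9)/6)² = 1.778
te_C = (5 + 4·7 + 15)/6 = 48/6 = 8; σ²_C = ((15−5)/6)² = 2.778
te_D = (9 + 4·12 + 15)/6 = 72/6 = 12; σ²_D = ((15−9)/6)² = 1.000

Forward pass:
ES_A = 0; EF_A = 5
ES_B = 5; EF_B = 5+11 = 16
ES_C = 5; EF_C = 5+8 = 13
ES_D = max(EF_B=16, EF_C=13) = 16; EF_D = 16+12 = 28
Expected project duration μ = 28 days. Critical path: A → B → D.

Variance along critical path = 7.111 + 1.778 + 1.000 = 9.889
σ = √9.889 = 3.145 days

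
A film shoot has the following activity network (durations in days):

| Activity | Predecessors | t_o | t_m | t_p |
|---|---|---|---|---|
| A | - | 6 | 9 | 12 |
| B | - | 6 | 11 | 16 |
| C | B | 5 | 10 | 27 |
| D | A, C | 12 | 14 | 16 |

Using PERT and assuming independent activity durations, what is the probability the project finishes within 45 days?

0.975

te_A = (6 + 4·9 + 12)/6 = 54/6 = 9; σ²_A = ((12−6)/6)² = 1.000
te_B = (6 + 4·11 + 16)/6 = 66/6 = 11; σ²_B = ((16−6)/6)² = 2.778
te_C = (5 + 4·10 + 27)/6 = 72/6 = 12; σ²_C = ((27−5)/6)² = 13.444
te_D = (12 + 4·14 + 16)/6 = 84/6 = 14; σ²_D = ((16−12)/6)² = 0.444

Forward pass:
ES_A = 0; EF_A = 9
ES_B = 0; EF_B = 11
ES_C = 11; EF_C = 11+12 = 23
ES_D = max(EF_A=9, EF_C=23) = 23; EF_D = 23+14 = 37
Expected project duration μ = 37 days. Critical path: B → C → D.

Variance along critical path = 2.778 + 13.444 + 0.444 = 16.667; σ = √16.667 = 4.082 days.
Z = (45 − 37) / 4.082 = 1.960
P(T ≤ 45) = Φ(1.960) ≈ 0.975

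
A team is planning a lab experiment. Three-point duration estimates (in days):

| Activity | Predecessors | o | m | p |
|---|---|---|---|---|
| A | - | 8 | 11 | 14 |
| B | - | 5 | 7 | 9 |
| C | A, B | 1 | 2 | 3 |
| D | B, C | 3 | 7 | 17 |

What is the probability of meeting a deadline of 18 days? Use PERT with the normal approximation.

0.121

te_A = (8 + 4·11 + 14)/6 = 66/6 = 11; σ²_A = ((14−8)/6)² = 1.000
te_B = (5 + 4·7 + 9)/6 = 42/6 = 7; σ²_B = ((9−5)/6)² = 0.444
te_C = (1 + 4·2 + 3)/6 = 12/6 = 2; σ²_C = ((3−1)/6)² = 0.111
te_D = (3 + 4·7 + 17)/6 = 48/6 = 8; σ²_D = ((17−3)/6)² = 5.444

Forward pass:
ES_A = 0; EF_A = 11
ES_B = 0; EF_B = 7
ES_C = max(EF_A=11, EF_B=7) = 11; EF_C = 11+2 = 13
ES_D = max(EF_B=7, EF_C=13) = 13; EF_D = 13+8 = 21
Expected project duration μ = 21 days. Critical path: A → C → D.

Variance along critical path = 1.000 + 0.111 + 5.444 = 6.556; σ = √6.556 = 2.560 days.
Z = (18 − 21) / 2.560 = -1.172
P(T ≤ 18) = Φ(-1.172) ≈ 0.121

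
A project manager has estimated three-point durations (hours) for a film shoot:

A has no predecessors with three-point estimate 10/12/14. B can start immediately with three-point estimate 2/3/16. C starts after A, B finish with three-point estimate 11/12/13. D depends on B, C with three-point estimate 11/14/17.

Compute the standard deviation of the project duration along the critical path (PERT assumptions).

1.25 hours

te_A = (10 + 4·12 + 14)/6 = 72/6 = 12; σ²_A = ((14−10)/6)² = 0.444
te_B = (2 + 4·3 + 16)/6 = 30/6 = 5; σ²_B = ((16−2)/6)² = 5.444
te_C = (11 + 4·12 + 13)/6 = 72/6 = 12; σ²_C = ((13−11)/6)² = 0.111
te_D = (11 + 4·14 + 17)/6 = 84/6 = 14; σ²_D = ((17−11)/6)² = 1.000

Forward pass:
ES_A = 0; EF_A = 12
ES_B = 0; EF_B = 5
ES_C = max(EF_A=12, EF_B=5) = 12; EF_C = 12+12 = 24
ES_D = max(EF_B=5, EF_C=24) = 24; EF_D = 24+14 = 38
Expected project duration μ = 38 hours. Critical path: A → C → D.

Variance along critical path = 0.444 + 0.111 + 1.000 = 1.556
σ = √1.556 = 1.247 hours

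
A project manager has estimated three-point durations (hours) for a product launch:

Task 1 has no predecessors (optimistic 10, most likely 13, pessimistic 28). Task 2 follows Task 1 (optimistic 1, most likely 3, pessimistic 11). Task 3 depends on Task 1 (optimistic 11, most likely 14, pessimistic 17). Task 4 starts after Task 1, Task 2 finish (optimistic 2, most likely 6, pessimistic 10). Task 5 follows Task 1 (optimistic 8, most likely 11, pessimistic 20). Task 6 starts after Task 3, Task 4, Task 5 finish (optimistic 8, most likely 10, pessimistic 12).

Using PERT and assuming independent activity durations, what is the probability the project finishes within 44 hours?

te_Task 1 = (10 + 4·13 + 28)/6 = 90/6 = 15; σ²_Task 1 = ((28−10)/6)² = 9.000
te_Task 2 = (1 + 4·3 + 11)/6 = 24/6 = 4; σ²_Task 2 = ((11−1)/6)² = 2.778
te_Task 3 = (11 + 4·14 + 17)/6 = 84/6 = 14; σ²_Task 3 = ((17−11)/6)² = 1.000
te_Task 4 = (2 + 4·6 + 10)/6 = 36/6 = 6; σ²_Task 4 = ((10−2)/6)² = 1.778
te_Task 5 = (8 + 4·11 + 20)/6 = 72/6 = 12; σ²_Task 5 = ((20−8)/6)² = 4.000
te_Task 6 = (8 + 4·10 + 12)/6 = 60/6 = 10; σ²_Task 6 = ((12−8)/6)² = 0.444

Forward pass:
ES_Task 1 = 0; EF_Task 1 = 15
ES_Task 2 = 15; EF_Task 2 = 15+4 = 19
ES_Task 3 = 15; EF_Task 3 = 15+14 = 29
ES_Task 4 = max(EF_Task 1=15, EF_Task 2=19) = 19; EF_Task 4 = 19+6 = 25
ES_Task 5 = 15; EF_Task 5 = 15+12 = 27
ES_Task 6 = max(EF_Task 3=29, EF_Task 4=25, EF_Task 5=27) = 29; EF_Task 6 = 29+10 = 39
Expected project duration μ = 39 hours. Critical path: Task 1 → Task 3 → Task 6.

Variance along critical path = 9.000 + 1.000 + 0.444 = 10.444; σ = √10.444 = 3.232 hours.
Z = (44 − 39) / 3.232 = 1.547
P(T ≤ 44) = Φ(1.547) ≈ 0.939

0.939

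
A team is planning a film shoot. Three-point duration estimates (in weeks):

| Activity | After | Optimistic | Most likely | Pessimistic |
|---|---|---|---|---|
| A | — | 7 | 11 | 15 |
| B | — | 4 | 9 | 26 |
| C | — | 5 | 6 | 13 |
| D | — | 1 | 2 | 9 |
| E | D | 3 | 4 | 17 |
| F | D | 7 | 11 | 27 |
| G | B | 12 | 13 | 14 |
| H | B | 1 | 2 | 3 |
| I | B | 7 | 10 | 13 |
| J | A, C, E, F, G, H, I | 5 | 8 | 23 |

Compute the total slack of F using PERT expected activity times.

8 weeks

te_A = (7 + 4·11 + 15)/6 = 66/6 = 11
te_B = (4 + 4·9 + 26)/6 = 66/6 = 11
te_C = (5 + 4·6 + 13)/6 = 42/6 = 7
te_D = (1 + 4·2 + 9)/6 = 18/6 = 3
te_E = (3 + 4·4 + 17)/6 = 36/6 = 6
te_F = (7 + 4·11 + 27)/6 = 78/6 = 13
te_G = (12 + 4·13 + 14)/6 = 78/6 = 13
te_H = (1 + 4·2 + 3)/6 = 12/6 = 2
te_I = (7 + 4·10 + 13)/6 = 60/6 = 10
te_J = (5 + 4·8 + 23)/6 = 60/6 = 10

Forward pass:
ES_A = 0; EF_A = 11
ES_B = 0; EF_B = 11
ES_C = 0; EF_C = 7
ES_D = 0; EF_D = 3
ES_E = 3; EF_E = 3+6 = 9
ES_F = 3; EF_F = 3+13 = 16
ES_G = 11; EF_G = 11+13 = 24
ES_H = 11; EF_H = 11+2 = 13
ES_I = 11; EF_I = 11+10 = 21
ES_J = max(EF_A=11, EF_C=7, EF_E=9, EF_F=16, EF_G=24, EF_H=13, EF_I=21) = 24; EF_J = 24+10 = 34
Expected project duration μ = 34 weeks. Critical path: B → G → J.

Backward pass:
LF_J = 34; LS_J = 34−10 = 24
LF_I = LS_J = 24; LS_I = 24−10 = 14
LF_H = LS_J = 24; LS_H = 24−2 = 22
LF_G = LS_J = 24; LS_G = 24−13 = 11
LF_F = LS_J = 24; LS_F = 24−13 = 11
LF_E = LS_J = 24; LS_E = 24−6 = 18
LF_D = min(LS_E=18, LS_F=11) = 11; LS_D = 11−3 = 8
LF_C = LS_J = 24; LS_C = 24−7 = 17
LF_B = min(LS_G=11, LS_H=22, LS_I=14) = 11; LS_B = 11−11 = 0
LF_A = LS_J = 24; LS_A = 24−11 = 13
Slack_F = LS_F − ES_F = 11 − 3 = 8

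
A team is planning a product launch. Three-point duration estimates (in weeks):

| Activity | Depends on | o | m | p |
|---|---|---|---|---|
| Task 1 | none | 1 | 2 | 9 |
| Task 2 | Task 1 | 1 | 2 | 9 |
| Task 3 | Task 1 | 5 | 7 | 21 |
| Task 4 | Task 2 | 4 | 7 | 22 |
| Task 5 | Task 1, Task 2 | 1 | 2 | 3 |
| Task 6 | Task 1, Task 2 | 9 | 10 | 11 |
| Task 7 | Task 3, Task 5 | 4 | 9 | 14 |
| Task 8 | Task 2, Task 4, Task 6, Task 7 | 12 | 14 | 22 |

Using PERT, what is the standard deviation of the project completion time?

3.80 weeks

te_Task 1 = (1 + 4·2 + 9)/6 = 18/6 = 3; σ²_Task 1 = ((9−1)/6)² = 1.778
te_Task 2 = (1 + 4·2 + 9)/6 = 18/6 = 3; σ²_Task 2 = ((9−1)/6)² = 1.778
te_Task 3 = (5 + 4·7 + 21)/6 = 54/6 = 9; σ²_Task 3 = ((21−5)/6)² = 7.111
te_Task 4 = (4 + 4·7 + 22)/6 = 54/6 = 9; σ²_Task 4 = ((22−4)/6)² = 9.000
te_Task 5 = (1 + 4·2 + 3)/6 = 12/6 = 2; σ²_Task 5 = ((3−1)/6)² = 0.111
te_Task 6 = (9 + 4·10 + 11)/6 = 60/6 = 10; σ²_Task 6 = ((11−9)/6)² = 0.111
te_Task 7 = (4 + 4·9 + 14)/6 = 54/6 = 9; σ²_Task 7 = ((14−4)/6)² = 2.778
te_Task 8 = (12 + 4·14 + 22)/6 = 90/6 = 15; σ²_Task 8 = ((22−12)/6)² = 2.778

Forward pass:
ES_Task 1 = 0; EF_Task 1 = 3
ES_Task 2 = 3; EF_Task 2 = 3+3 = 6
ES_Task 3 = 3; EF_Task 3 = 3+9 = 12
ES_Task 4 = 6; EF_Task 4 = 6+9 = 15
ES_Task 5 = max(EF_Task 1=3, EF_Task 2=6) = 6; EF_Task 5 = 6+2 = 8
ES_Task 6 = max(EF_Task 1=3, EF_Task 2=6) = 6; EF_Task 6 = 6+10 = 16
ES_Task 7 = max(EF_Task 3=12, EF_Task 5=8) = 12; EF_Task 7 = 12+9 = 21
ES_Task 8 = max(EF_Task 2=6, EF_Task 4=15, EF_Task 6=16, EF_Task 7=21) = 21; EF_Task 8 = 21+15 = 36
Expected project duration μ = 36 weeks. Critical path: Task 1 → Task 3 → Task 7 → Task 8.

Variance along critical path = 1.778 + 7.111 + 2.778 + 2.778 = 14.444
σ = √14.444 = 3.801 weeks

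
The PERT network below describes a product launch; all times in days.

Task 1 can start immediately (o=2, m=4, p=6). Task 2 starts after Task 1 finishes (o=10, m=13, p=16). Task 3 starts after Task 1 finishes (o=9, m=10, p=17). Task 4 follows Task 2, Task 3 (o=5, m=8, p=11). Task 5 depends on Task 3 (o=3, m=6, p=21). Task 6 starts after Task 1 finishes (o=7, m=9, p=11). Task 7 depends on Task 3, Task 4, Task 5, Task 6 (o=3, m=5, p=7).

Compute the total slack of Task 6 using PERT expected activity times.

te_Task 1 = (2 + 4·4 + 6)/6 = 24/6 = 4
te_Task 2 = (10 + 4·13 + 16)/6 = 78/6 = 13
te_Task 3 = (9 + 4·10 + 17)/6 = 66/6 = 11
te_Task 4 = (5 + 4·8 + 11)/6 = 48/6 = 8
te_Task 5 = (3 + 4·6 + 21)/6 = 48/6 = 8
te_Task 6 = (7 + 4·9 + 11)/6 = 54/6 = 9
te_Task 7 = (3 + 4·5 + 7)/6 = 30/6 = 5

Forward pass:
ES_Task 1 = 0; EF_Task 1 = 4
ES_Task 2 = 4; EF_Task 2 = 4+13 = 17
ES_Task 3 = 4; EF_Task 3 = 4+11 = 15
ES_Task 4 = max(EF_Task 2=17, EF_Task 3=15) = 17; EF_Task 4 = 17+8 = 25
ES_Task 5 = 15; EF_Task 5 = 15+8 = 23
ES_Task 6 = 4; EF_Task 6 = 4+9 = 13
ES_Task 7 = max(EF_Task 3=15, EF_Task 4=25, EF_Task 5=23, EF_Task 6=13) = 25; EF_Task 7 = 25+5 = 30
Expected project duration μ = 30 days. Critical path: Task 1 → Task 2 → Task 4 → Task 7.

Backward pass:
LF_Task 7 = 30; LS_Task 7 = 30−5 = 25
LF_Task 6 = LS_Task 7 = 25; LS_Task 6 = 25−9 = 16
LF_Task 5 = LS_Task 7 = 25; LS_Task 5 = 25−8 = 17
LF_Task 4 = LS_Task 7 = 25; LS_Task 4 = 25−8 = 17
LF_Task 3 = min(LS_Task 4=17, LS_Task 5=17, LS_Task 7=25) = 17; LS_Task 3 = 17−11 = 6
LF_Task 2 = LS_Task 4 = 17; LS_Task 2 = 17−13 = 4
LF_Task 1 = min(LS_Task 2=4, LS_Task 3=6, LS_Task 6=16) = 4; LS_Task 1 = 4−4 = 0
Slack_Task 6 = LS_Task 6 − ES_Task 6 = 16 − 4 = 12

12 days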